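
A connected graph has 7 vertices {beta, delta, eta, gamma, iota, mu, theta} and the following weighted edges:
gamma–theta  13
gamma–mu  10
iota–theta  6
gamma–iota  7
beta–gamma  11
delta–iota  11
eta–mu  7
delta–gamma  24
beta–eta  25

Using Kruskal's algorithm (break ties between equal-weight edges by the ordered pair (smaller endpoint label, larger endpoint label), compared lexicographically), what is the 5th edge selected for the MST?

Sort edges by weight, then run Kruskal:
iota–theta (6): add — endpoints in different components.
eta–mu (7): add — endpoints in different components.
gamma–iota (7): add — endpoints in different components.
gamma–mu (10): add — endpoints in different components.
beta–gamma (11): add — endpoints in different components.
delta–iota (11): add — endpoints in different components.
The 5th edge added is beta–gamma.

beta-gamma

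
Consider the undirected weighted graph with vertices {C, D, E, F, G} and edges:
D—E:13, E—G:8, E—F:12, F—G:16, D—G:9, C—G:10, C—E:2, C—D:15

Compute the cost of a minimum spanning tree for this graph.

Grow the tree from D using Prim:
Step 1: frontier [D—G 9, D—E 13, C—D 15] → take D—G (9); add G.
Step 2: frontier [D—E 13, C—D 15, E—G 8, C—G 10, F—G 16] → take E—G (8); add E.
Step 3: frontier [C—D 15, C—E 2, E—F 12, C—G 10, F—G 16] → take C—E (2); add C.
Step 4: frontier [E—F 12, F—G 16] → take E—F (12); add F.
MST edges: D—G, E—G, C—E, E—F; total weight 9+8+2+12 = 31.

31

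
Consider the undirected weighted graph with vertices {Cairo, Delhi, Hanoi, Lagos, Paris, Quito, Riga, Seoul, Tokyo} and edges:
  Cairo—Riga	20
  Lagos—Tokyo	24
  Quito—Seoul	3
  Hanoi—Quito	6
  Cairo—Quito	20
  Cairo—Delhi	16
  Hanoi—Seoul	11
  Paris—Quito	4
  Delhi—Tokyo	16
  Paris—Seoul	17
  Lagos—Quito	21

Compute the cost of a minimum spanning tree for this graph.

106

Kruskal's algorithm — process edges by increasing weight (ties by edge label):
Quito—Seoul (3): add — endpoints in different components.
Paris—Quito (4): add — endpoints in different components.
Hanoi—Quito (6): add — endpoints in different components.
Hanoi—Seoul (11): skip — Hanoi and Seoul already connected.
Cairo—Delhi (16): add — endpoints in different components.
Delhi—Tokyo (16): add — endpoints in different components.
Paris—Seoul (17): skip — Paris and Seoul already connected.
Cairo—Quito (20): add — endpoints in different components.
Cairo—Riga (20): add — endpoints in different components.
Lagos—Quito (21): add — endpoints in different components.
MST edges: Quito—Seoul, Paris—Quito, Hanoi—Quito, Cairo—Delhi, Delhi—Tokyo, Cairo—Quito, Cairo—Riga, Lagos—Quito; total weight 3+4+6+16+16+20+20+21 = 106.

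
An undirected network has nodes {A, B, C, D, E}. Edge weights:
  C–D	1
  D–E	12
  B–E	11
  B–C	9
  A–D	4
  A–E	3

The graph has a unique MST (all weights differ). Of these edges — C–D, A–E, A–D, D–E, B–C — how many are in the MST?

Kruskal: consider edges lightest-first.
C–D (1): add — endpoints in different components.
A–E (3): add — endpoints in different components.
A–D (4): add — endpoints in different components.
B–C (9): add — endpoints in different components.
MST edge set: {C–D, A–E, A–D, B–C}.
Of the listed edges, {C–D, A–E, A–D, B–C} are in the MST → 4.

4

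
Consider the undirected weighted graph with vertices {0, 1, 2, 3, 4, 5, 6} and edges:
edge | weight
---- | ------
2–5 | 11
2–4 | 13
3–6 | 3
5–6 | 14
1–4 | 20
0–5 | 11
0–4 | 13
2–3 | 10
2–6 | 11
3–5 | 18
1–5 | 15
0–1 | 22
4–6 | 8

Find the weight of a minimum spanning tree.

Grow the tree from 0 using Prim:
Step 1: frontier [0–5 11, 0–4 13, 0–1 22] → take 0–5 (11); add 5.
Step 2: frontier [0–4 13, 0–1 22, 2–5 11, 5–6 14, 1–5 15, 3–5 18] → take 2–5 (11); add 2.
Step 3: frontier [0–4 13, 0–1 22, 2–3 10, 2–6 11, 2–4 13, 5–6 14, 1–5 15, 3–5 18] → take 2–3 (10); add 3.
Step 4: frontier [0–4 13, 0–1 22, 2–6 11, 2–4 13, 3–6 3, 5–6 14, 1–5 15] → take 3–6 (3); add 6.
Step 5: frontier [0–4 13, 0–1 22, 2–4 13, 1–5 15, 4–6 8] → take 4–6 (8); add 4.
Step 6: frontier [0–1 22, 1–4 20, 1–5 15] → take 1–5 (15); add 1.
MST edges: 0–5, 2–5, 2–3, 3–6, 4–6, 1–5; total weight 11+11+10+3+8+15 = 58.

58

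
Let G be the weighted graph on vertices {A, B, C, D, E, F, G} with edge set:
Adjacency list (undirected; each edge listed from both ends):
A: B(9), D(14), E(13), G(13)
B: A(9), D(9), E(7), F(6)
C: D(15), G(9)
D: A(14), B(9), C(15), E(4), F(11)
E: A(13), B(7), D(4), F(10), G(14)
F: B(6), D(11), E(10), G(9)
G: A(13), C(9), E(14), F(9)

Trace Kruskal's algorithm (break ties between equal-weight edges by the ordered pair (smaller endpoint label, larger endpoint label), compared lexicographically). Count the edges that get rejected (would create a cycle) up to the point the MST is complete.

1

Kruskal's algorithm — process edges by increasing weight (ties by edge label):
D–E (4): add. Components now {A} {B} {C} {D,E} {F} {G}
B–F (6): add. Components now {A} {B,F} {C} {D,E} {G}
B–E (7): add. Components now {A} {B,D,E,F} {C} {G}
A–B (9): add. Components now {A,B,D,E,F} {C} {G}
B–D (9): skip — B and D already connected.
C–G (9): add. Components now {A,B,D,E,F} {C,G}
F–G (9): add. Components now {A,B,C,D,E,F,G}
Edges rejected before the tree was complete: 1.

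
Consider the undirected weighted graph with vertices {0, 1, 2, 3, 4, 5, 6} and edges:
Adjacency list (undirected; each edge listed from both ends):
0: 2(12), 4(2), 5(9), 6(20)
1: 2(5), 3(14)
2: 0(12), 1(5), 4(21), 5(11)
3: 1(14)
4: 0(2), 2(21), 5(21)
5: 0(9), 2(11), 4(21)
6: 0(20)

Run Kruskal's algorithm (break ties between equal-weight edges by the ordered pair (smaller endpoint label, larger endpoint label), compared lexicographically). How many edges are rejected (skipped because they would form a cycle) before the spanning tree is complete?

1

Kruskal: consider edges lightest-first.
0-4 (2): add — endpoints in different components.
1-2 (5): add — endpoints in different components.
0-5 (9): add — endpoints in different components.
2-5 (11): add — endpoints in different components.
0-2 (12): skip — 0 and 2 already connected.
1-3 (14): add — endpoints in different components.
0-6 (20): add — endpoints in different components.
Edges rejected before the tree was complete: 1.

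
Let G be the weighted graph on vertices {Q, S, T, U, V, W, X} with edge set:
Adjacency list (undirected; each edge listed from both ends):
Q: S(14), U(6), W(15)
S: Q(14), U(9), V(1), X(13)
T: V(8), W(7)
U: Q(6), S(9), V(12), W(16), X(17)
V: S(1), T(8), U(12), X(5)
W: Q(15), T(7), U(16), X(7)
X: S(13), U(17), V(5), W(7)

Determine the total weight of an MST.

35

Kruskal: consider edges lightest-first.
S V (1): add — endpoints in different components.
V X (5): add — endpoints in different components.
Q U (6): add — endpoints in different components.
T W (7): add — endpoints in different components.
W X (7): add — endpoints in different components.
T V (8): skip — V and T already connected.
S U (9): add — endpoints in different components.
MST edges: S V, V X, Q U, T W, W X, S U; total weight 1+5+6+7+7+9 = 35.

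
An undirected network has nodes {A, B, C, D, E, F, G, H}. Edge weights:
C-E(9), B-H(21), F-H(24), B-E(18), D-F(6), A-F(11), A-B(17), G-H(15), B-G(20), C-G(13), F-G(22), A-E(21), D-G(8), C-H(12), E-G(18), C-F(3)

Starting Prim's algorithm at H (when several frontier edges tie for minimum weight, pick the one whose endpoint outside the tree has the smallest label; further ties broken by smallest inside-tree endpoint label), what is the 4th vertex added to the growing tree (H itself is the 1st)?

Prim's algorithm from H:
Step 1: cheapest edge leaving the tree is C-H (12); add C.
Step 2: cheapest edge leaving the tree is C-F (3); add F.
Step 3: cheapest edge leaving the tree is D-F (6); add D.
Step 4: cheapest edge leaving the tree is D-G (8); add G.
Step 5: cheapest edge leaving the tree is C-E (9); add E.
Step 6: cheapest edge leaving the tree is A-F (11); add A.
Step 7: cheapest edge leaving the tree is A-B (17); add B.
Vertex order: H, C, F, D, G, E, A, B. The 4th vertex is D.

D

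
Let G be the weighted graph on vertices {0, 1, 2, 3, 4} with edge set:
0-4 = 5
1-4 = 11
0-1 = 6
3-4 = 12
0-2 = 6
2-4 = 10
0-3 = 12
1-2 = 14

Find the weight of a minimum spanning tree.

Sort edges by weight, then run Kruskal:
0-4 (5): add — endpoints in different components.
0-1 (6): add — endpoints in different components.
0-2 (6): add — endpoints in different components.
2-4 (10): skip — 2 and 4 already connected.
1-4 (11): skip — 1 and 4 already connected.
0-3 (12): add — endpoints in different components.
MST edges: 0-4, 0-1, 0-2, 0-3; total weight 5+6+6+12 = 29.

29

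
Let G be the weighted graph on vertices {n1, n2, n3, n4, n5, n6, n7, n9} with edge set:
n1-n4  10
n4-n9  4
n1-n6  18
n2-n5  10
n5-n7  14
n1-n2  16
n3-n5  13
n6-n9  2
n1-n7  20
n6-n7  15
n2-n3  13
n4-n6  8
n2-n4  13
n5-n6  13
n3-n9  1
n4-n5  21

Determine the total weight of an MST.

54

Grow the tree from n4 using Prim:
Step 1: cheapest edge leaving the tree is n4-n9 (4); add n9.
Step 2: cheapest edge leaving the tree is n3-n9 (1); add n3.
Step 3: cheapest edge leaving the tree is n6-n9 (2); add n6.
Step 4: cheapest edge leaving the tree is n1-n4 (10); add n1.
Step 5: cheapest edge leaving the tree is n2-n3 (13); add n2.
Step 6: cheapest edge leaving the tree is n2-n5 (10); add n5.
Step 7: cheapest edge leaving the tree is n5-n7 (14); add n7.
MST edges: n4-n9, n3-n9, n6-n9, n1-n4, n2-n3, n2-n5, n5-n7; total weight 4+1+2+10+13+10+14 = 54.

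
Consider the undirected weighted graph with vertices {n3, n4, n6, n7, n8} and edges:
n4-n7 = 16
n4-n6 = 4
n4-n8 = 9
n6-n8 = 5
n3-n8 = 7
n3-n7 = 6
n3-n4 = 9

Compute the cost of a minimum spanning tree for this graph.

Prim's algorithm from n8:
Step 1: cheapest edge leaving the tree is n6-n8 (5); add n6.
Step 2: cheapest edge leaving the tree is n4-n6 (4); add n4.
Step 3: cheapest edge leaving the tree is n3-n8 (7); add n3.
Step 4: cheapest edge leaving the tree is n3-n7 (6); add n7.
MST edges: n6-n8, n4-n6, n3-n8, n3-n7; total weight 5+4+7+6 = 22.

22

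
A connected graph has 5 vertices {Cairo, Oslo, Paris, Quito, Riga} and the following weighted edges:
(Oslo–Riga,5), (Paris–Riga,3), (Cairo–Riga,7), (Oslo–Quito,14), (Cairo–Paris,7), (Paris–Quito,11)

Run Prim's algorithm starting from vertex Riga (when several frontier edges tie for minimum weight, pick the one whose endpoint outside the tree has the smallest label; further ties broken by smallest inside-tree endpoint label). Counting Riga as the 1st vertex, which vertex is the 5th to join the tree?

Quito

Prim, starting at Riga.
Step 1: frontier [Paris–Riga 3, Oslo–Riga 5, Cairo–Riga 7] → take Paris–Riga (3); add Paris.
Step 2: frontier [Cairo–Paris 7, Paris–Quito 11, Oslo–Riga 5, Cairo–Riga 7] → take Oslo–Riga (5); add Oslo.
Step 3: frontier [Oslo–Quito 14, Cairo–Paris 7, Paris–Quito 11, Cairo–Riga 7] → take Cairo–Paris (7); add Cairo.
Step 4: frontier [Oslo–Quito 14, Paris–Quito 11] → take Paris–Quito (11); add Quito.
Vertex order: Riga, Paris, Oslo, Cairo, Quito. The 5th vertex is Quito.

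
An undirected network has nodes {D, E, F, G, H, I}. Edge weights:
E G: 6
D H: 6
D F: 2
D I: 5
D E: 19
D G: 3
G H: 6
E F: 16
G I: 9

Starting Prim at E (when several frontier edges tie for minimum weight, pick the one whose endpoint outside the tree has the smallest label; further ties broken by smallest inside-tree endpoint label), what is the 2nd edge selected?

Prim, starting at E.
Step 1: frontier [E G 6, E F 16, D E 19] → take E G (6); add G.
Step 2: frontier [E F 16, D E 19, D G 3, G H 6, G I 9] → take D G (3); add D.
Step 3: frontier [D F 2, D I 5, D H 6, E F 16, G H 6, G I 9] → take D F (2); add F.
Step 4: frontier [D I 5, D H 6, G H 6, G I 9] → take D I (5); add I.
Step 5: frontier [D H 6, G H 6] → take D H (6); add H.
The 2nd edge added is D G.

D-G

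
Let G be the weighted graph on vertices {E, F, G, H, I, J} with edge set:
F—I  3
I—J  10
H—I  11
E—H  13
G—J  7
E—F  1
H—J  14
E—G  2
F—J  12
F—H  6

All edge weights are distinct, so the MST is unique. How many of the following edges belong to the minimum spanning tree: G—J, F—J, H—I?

Kruskal's algorithm — process edges by increasing weight (ties by edge label):
E—F (1): add — endpoints in different components.
E—G (2): add — endpoints in different components.
F—I (3): add — endpoints in different components.
F—H (6): add — endpoints in different components.
G—J (7): add — endpoints in different components.
MST edge set: {E—F, E—G, F—I, F—H, G—J}.
Of the listed edges, {G—J} are in the MST → 1.

1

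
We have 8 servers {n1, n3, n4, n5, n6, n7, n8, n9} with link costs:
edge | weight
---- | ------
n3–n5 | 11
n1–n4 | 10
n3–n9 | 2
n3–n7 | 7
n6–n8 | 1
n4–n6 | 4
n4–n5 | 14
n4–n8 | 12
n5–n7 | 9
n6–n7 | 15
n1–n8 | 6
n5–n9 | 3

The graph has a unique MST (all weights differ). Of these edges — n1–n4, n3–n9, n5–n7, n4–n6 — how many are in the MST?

Kruskal: consider edges lightest-first.
n6–n8 (1): add — endpoints in different components.
n3–n9 (2): add — endpoints in different components.
n5–n9 (3): add — endpoints in different components.
n4–n6 (4): add — endpoints in different components.
n1–n8 (6): add — endpoints in different components.
n3–n7 (7): add — endpoints in different components.
n5–n7 (9): skip — n7 and n5 already connected.
n1–n4 (10): skip — n4 and n1 already connected.
n3–n5 (11): skip — n3 and n5 already connected.
n4–n8 (12): skip — n4 and n8 already connected.
n4–n5 (14): add — endpoints in different components.
MST edge set: {n6–n8, n3–n9, n5–n9, n4–n6, n1–n8, n3–n7, n4–n5}.
Of the listed edges, {n3–n9, n4–n6} are in the MST → 2.

2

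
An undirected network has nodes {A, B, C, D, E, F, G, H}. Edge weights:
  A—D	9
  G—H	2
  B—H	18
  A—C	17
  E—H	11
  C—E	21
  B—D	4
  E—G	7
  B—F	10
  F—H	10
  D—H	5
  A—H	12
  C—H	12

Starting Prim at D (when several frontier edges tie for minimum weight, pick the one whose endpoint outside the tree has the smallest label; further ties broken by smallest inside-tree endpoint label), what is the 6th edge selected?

Prim's algorithm from D:
Step 1: cheapest edge leaving the tree is B—D (4); add B.
Step 2: cheapest edge leaving the tree is D—H (5); add H.
Step 3: cheapest edge leaving the tree is G—H (2); add G.
Step 4: cheapest edge leaving the tree is E—G (7); add E.
Step 5: cheapest edge leaving the tree is A—D (9); add A.
Step 6: cheapest edge leaving the tree is B—F (10); add F.
Step 7: cheapest edge leaving the tree is C—H (12); add C.
The 6th edge added is B—F.

B-F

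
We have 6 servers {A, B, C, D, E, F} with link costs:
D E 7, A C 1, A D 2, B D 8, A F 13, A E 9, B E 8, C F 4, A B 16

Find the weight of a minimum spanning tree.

22

Kruskal: consider edges lightest-first.
A C (1): add. Components now {A,C} {B} {D} {E} {F}
A D (2): add. Components now {A,C,D} {B} {E} {F}
C F (4): add. Components now {A,C,D,F} {B} {E}
D E (7): add. Components now {A,C,D,E,F} {B}
B D (8): add. Components now {A,B,C,D,E,F}
MST edges: A C, A D, C F, D E, B D; total weight 1+2+4+7+8 = 22.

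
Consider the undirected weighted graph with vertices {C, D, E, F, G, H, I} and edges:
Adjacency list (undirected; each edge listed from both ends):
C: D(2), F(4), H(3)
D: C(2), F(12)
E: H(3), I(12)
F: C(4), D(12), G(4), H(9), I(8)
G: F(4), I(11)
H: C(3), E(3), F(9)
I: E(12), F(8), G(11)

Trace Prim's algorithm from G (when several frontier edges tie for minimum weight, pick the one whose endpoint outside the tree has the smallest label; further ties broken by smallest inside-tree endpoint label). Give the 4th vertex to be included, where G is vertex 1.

D

Prim, starting at G.
Step 1: cheapest edge leaving the tree is F-G (4); add F.
Step 2: cheapest edge leaving the tree is C-F (4); add C.
Step 3: cheapest edge leaving the tree is C-D (2); add D.
Step 4: cheapest edge leaving the tree is C-H (3); add H.
Step 5: cheapest edge leaving the tree is E-H (3); add E.
Step 6: cheapest edge leaving the tree is F-I (8); add I.
Vertex order: G, F, C, D, H, E, I. The 4th vertex is D.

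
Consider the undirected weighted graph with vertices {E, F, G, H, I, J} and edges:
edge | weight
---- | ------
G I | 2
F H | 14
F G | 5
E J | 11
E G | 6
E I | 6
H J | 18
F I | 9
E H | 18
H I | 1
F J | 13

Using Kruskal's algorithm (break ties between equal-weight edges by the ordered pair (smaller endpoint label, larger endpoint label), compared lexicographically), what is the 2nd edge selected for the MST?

G-I

Kruskal's algorithm — process edges by increasing weight (ties by edge label):
H I (1): add. Components now {E} {F} {G} {H,I} {J}
G I (2): add. Components now {E} {F} {G,H,I} {J}
F G (5): add. Components now {E} {F,G,H,I} {J}
E G (6): add. Components now {E,F,G,H,I} {J}
E I (6): skip — E and I already connected.
F I (9): skip — F and I already connected.
E J (11): add. Components now {E,F,G,H,I,J}
The 2nd edge added is G I.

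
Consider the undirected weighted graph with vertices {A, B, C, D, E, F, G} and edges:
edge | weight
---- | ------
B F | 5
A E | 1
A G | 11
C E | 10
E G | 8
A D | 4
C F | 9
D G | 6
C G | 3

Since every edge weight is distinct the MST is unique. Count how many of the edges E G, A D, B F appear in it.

Sort edges by weight, then run Kruskal:
A E (1): add. Components now {A,E} {B} {C} {D} {F} {G}
C G (3): add. Components now {A,E} {B} {C,G} {D} {F}
A D (4): add. Components now {A,D,E} {B} {C,G} {F}
B F (5): add. Components now {A,D,E} {B,F} {C,G}
D G (6): add. Components now {A,C,D,E,G} {B,F}
E G (8): skip — E and G already connected.
C F (9): add. Components now {A,B,C,D,E,F,G}
MST edge set: {A E, C G, A D, B F, D G, C F}.
Of the listed edges, {A D, B F} are in the MST → 2.

2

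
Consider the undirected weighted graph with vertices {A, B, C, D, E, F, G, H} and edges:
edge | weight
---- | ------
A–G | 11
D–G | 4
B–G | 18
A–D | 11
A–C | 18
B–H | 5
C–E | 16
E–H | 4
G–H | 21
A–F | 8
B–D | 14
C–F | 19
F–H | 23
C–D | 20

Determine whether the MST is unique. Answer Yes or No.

No

Kruskal: consider edges lightest-first.
D–G (4): add — endpoints in different components.
E–H (4): add — endpoints in different components.
B–H (5): add — endpoints in different components.
A–F (8): add — endpoints in different components.
A–D (11): add — endpoints in different components.
A–G (11): skip — A and G already connected.
B–D (14): add — endpoints in different components.
C–E (16): add — endpoints in different components.
Non-tree edge A–G has weight 11, equal to the heaviest edge on its tree cycle — swapping gives another MST of the same weight. Not unique.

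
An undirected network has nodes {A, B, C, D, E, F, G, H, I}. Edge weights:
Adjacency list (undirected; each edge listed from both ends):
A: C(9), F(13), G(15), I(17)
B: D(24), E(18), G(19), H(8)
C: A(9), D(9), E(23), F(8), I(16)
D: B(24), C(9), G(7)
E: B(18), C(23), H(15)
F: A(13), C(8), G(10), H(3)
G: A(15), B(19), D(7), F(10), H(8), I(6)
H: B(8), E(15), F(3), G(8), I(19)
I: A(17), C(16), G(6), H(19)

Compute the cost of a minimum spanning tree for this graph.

Prim, starting at H.
Step 1: cheapest edge leaving the tree is F–H (3); add F.
Step 2: cheapest edge leaving the tree is B–H (8); add B.
Step 3: cheapest edge leaving the tree is C–F (8); add C.
Step 4: cheapest edge leaving the tree is G–H (8); add G.
Step 5: cheapest edge leaving the tree is G–I (6); add I.
Step 6: cheapest edge leaving the tree is D–G (7); add D.
Step 7: cheapest edge leaving the tree is A–C (9); add A.
Step 8: cheapest edge leaving the tree is E–H (15); add E.
MST edges: F–H, B–H, C–F, G–H, G–I, D–G, A–C, E–H; total weight 3+8+8+8+6+7+9+15 = 64.

64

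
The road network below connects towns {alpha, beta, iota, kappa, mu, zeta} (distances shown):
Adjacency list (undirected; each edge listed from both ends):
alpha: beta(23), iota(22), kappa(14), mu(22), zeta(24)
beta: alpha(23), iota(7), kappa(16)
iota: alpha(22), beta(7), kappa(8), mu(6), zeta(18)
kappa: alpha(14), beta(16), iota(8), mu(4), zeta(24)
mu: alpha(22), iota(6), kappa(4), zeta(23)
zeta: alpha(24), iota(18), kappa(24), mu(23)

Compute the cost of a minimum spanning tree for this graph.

Prim's algorithm from zeta:
Step 1: cheapest edge leaving the tree is iota-zeta (18); add iota.
Step 2: cheapest edge leaving the tree is iota-mu (6); add mu.
Step 3: cheapest edge leaving the tree is kappa-mu (4); add kappa.
Step 4: cheapest edge leaving the tree is beta-iota (7); add beta.
Step 5: cheapest edge leaving the tree is alpha-kappa (14); add alpha.
MST edges: iota-zeta, iota-mu, kappa-mu, beta-iota, alpha-kappa; total weight 18+6+4+7+14 = 49.

49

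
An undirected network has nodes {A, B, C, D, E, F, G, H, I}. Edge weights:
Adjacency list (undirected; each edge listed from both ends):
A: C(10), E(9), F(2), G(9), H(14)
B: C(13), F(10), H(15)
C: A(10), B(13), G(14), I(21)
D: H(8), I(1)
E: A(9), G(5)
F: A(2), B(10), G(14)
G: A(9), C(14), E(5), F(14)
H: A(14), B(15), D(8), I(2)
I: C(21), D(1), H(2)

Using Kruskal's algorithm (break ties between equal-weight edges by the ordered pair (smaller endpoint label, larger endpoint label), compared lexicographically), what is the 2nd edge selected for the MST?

Kruskal's algorithm — process edges by increasing weight (ties by edge label):
D–I (1): add — endpoints in different components.
A–F (2): add — endpoints in different components.
H–I (2): add — endpoints in different components.
E–G (5): add — endpoints in different components.
D–H (8): skip — D and H already connected.
A–E (9): add — endpoints in different components.
A–G (9): skip — A and G already connected.
A–C (10): add — endpoints in different components.
B–F (10): add — endpoints in different components.
B–C (13): skip — B and C already connected.
A–H (14): add — endpoints in different components.
The 2nd edge added is A–F.

A-F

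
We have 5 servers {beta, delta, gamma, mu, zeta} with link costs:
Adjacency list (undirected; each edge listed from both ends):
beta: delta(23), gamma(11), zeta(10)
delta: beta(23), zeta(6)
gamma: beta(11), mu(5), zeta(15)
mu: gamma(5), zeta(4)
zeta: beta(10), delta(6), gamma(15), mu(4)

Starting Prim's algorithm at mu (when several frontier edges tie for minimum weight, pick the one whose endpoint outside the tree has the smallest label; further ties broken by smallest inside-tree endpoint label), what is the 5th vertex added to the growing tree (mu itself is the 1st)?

beta

Grow the tree from mu using Prim:
Step 1: cheapest edge leaving the tree is mu–zeta (4); add zeta.
Step 2: cheapest edge leaving the tree is gamma–mu (5); add gamma.
Step 3: cheapest edge leaving the tree is delta–zeta (6); add delta.
Step 4: cheapest edge leaving the tree is beta–zeta (10); add beta.
Vertex order: mu, zeta, gamma, delta, beta. The 5th vertex is beta.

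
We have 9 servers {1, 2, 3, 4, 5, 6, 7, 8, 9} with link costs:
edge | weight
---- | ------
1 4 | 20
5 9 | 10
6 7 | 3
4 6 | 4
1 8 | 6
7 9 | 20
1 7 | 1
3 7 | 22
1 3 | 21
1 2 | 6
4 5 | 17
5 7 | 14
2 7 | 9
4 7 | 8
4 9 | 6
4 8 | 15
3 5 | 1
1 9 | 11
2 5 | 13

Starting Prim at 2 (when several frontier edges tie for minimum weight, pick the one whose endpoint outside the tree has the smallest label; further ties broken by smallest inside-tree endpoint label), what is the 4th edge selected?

Grow the tree from 2 using Prim:
Step 1: cheapest edge leaving the tree is 1 2 (6); add 1.
Step 2: cheapest edge leaving the tree is 1 7 (1); add 7.
Step 3: cheapest edge leaving the tree is 6 7 (3); add 6.
Step 4: cheapest edge leaving the tree is 4 6 (4); add 4.
Step 5: cheapest edge leaving the tree is 1 8 (6); add 8.
Step 6: cheapest edge leaving the tree is 4 9 (6); add 9.
Step 7: cheapest edge leaving the tree is 5 9 (10); add 5.
Step 8: cheapest edge leaving the tree is 3 5 (1); add 3.
The 4th edge added is 4 6.

4-6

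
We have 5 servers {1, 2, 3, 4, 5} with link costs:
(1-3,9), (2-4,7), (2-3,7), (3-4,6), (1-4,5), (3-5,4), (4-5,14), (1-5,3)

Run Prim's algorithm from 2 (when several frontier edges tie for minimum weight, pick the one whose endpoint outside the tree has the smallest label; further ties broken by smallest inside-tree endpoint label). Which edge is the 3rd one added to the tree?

1-5

Prim's algorithm from 2:
Step 1: frontier [2-3 7, 2-4 7] → take 2-3 (7); add 3.
Step 2: frontier [2-4 7, 3-5 4, 3-4 6, 1-3 9] → take 3-5 (4); add 5.
Step 3: frontier [2-4 7, 3-4 6, 1-3 9, 1-5 3, 4-5 14] → take 1-5 (3); add 1.
Step 4: frontier [1-4 5, 2-4 7, 3-4 6, 4-5 14] → take 1-4 (5); add 4.
The 3rd edge added is 1-5.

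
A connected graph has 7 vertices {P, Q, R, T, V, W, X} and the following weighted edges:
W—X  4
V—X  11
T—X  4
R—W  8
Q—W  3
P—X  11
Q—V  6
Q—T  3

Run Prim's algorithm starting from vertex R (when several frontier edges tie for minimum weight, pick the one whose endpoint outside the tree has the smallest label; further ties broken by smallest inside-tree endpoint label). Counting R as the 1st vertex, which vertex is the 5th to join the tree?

Grow the tree from R using Prim:
Step 1: frontier [R—W 8] → take R—W (8); add W.
Step 2: frontier [Q—W 3, W—X 4] → take Q—W (3); add Q.
Step 3: frontier [Q—T 3, Q—V 6, W—X 4] → take Q—T (3); add T.
Step 4: frontier [Q—V 6, T—X 4, W—X 4] → take T—X (4); add X.
Step 5: frontier [Q—V 6, P—X 11, V—X 11] → take Q—V (6); add V.
Step 6: frontier [P—X 11] → take P—X (11); add P.
Vertex order: R, W, Q, T, X, V, P. The 5th vertex is X.

X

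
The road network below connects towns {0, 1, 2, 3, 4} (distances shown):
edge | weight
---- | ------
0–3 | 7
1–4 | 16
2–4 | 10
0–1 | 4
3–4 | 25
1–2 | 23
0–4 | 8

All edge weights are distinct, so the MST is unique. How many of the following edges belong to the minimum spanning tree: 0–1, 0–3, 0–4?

3

Kruskal: consider edges lightest-first.
0–1 (4): add. Components now {0,1} {2} {3} {4}
0–3 (7): add. Components now {0,1,3} {2} {4}
0–4 (8): add. Components now {0,1,3,4} {2}
2–4 (10): add. Components now {0,1,2,3,4}
MST edge set: {0–1, 0–3, 0–4, 2–4}.
Of the listed edges, {0–1, 0–3, 0–4} are in the MST → 3.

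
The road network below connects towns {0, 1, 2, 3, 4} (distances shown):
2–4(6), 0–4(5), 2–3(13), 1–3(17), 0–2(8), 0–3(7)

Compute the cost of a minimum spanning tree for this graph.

35

Kruskal's algorithm — process edges by increasing weight (ties by edge label):
0–4 (5): add. Components now {0,4} {1} {2} {3}
2–4 (6): add. Components now {0,2,4} {1} {3}
0–3 (7): add. Components now {0,2,3,4} {1}
0–2 (8): skip — 0 and 2 already connected.
2–3 (13): skip — 2 and 3 already connected.
1–3 (17): add. Components now {0,1,2,3,4}
MST edges: 0–4, 2–4, 0–3, 1–3; total weight 5+6+7+17 = 35.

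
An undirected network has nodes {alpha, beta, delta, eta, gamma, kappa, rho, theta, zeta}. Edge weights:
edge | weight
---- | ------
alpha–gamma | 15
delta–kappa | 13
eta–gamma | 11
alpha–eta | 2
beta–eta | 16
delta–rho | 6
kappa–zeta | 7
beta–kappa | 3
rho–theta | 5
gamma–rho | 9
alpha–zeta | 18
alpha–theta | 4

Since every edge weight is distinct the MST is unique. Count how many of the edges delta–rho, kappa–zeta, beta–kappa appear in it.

3

Kruskal's algorithm — process edges by increasing weight (ties by edge label):
alpha–eta (2): add — endpoints in different components.
beta–kappa (3): add — endpoints in different components.
alpha–theta (4): add — endpoints in different components.
rho–theta (5): add — endpoints in different components.
delta–rho (6): add — endpoints in different components.
kappa–zeta (7): add — endpoints in different components.
gamma–rho (9): add — endpoints in different components.
eta–gamma (11): skip — gamma and eta already connected.
delta–kappa (13): add — endpoints in different components.
MST edge set: {alpha–eta, beta–kappa, alpha–theta, rho–theta, delta–rho, kappa–zeta, gamma–rho, delta–kappa}.
Of the listed edges, {delta–rho, kappa–zeta, beta–kappa} are in the MST → 3.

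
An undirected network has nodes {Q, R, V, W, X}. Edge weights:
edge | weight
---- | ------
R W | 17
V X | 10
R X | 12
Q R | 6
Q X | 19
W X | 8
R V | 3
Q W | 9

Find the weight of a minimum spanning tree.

Kruskal: consider edges lightest-first.
R V (3): add. Components now {Q} {R,V} {W} {X}
Q R (6): add. Components now {Q,R,V} {W} {X}
W X (8): add. Components now {Q,R,V} {W,X}
Q W (9): add. Components now {Q,R,V,W,X}
MST edges: R V, Q R, W X, Q W; total weight 3+6+8+9 = 26.

26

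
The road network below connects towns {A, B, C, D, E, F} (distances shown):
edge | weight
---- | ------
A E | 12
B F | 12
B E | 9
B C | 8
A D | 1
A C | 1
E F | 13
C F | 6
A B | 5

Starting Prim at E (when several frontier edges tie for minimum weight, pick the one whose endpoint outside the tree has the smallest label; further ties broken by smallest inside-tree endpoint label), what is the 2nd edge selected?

Grow the tree from E using Prim:
Step 1: frontier [B E 9, A E 12, E F 13] → take B E (9); add B.
Step 2: frontier [A B 5, B C 8, B F 12, A E 12, E F 13] → take A B (5); add A.
Step 3: frontier [A C 1, A D 1, B C 8, B F 12, E F 13] → take A C (1); add C.
Step 4: frontier [A D 1, B F 12, C F 6, E F 13] → take A D (1); add D.
Step 5: frontier [B F 12, C F 6, E F 13] → take C F (6); add F.
The 2nd edge added is A B.

A-B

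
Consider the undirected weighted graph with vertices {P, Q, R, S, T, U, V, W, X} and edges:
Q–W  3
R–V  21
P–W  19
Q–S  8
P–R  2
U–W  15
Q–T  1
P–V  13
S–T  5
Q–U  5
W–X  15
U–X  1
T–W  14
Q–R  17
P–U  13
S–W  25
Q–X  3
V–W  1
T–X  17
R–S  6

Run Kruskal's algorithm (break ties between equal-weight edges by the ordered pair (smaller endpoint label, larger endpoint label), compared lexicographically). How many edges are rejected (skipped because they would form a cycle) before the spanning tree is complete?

Sort edges by weight, then run Kruskal:
Q–T (1): add — endpoints in different components.
U–X (1): add — endpoints in different components.
V–W (1): add — endpoints in different components.
P–R (2): add — endpoints in different components.
Q–W (3): add — endpoints in different components.
Q–X (3): add — endpoints in different components.
Q–U (5): skip — Q and U already connected.
S–T (5): add — endpoints in different components.
R–S (6): add — endpoints in different components.
Edges rejected before the tree was complete: 1.

1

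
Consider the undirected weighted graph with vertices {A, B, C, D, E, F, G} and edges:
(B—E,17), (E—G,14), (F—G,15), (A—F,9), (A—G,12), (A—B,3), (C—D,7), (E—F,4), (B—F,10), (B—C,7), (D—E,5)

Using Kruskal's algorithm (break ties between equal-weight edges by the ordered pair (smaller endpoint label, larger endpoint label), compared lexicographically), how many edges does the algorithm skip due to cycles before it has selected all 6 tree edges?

Kruskal: consider edges lightest-first.
A—B (3): add. Components now {A,B} {C} {D} {E} {F} {G}
E—F (4): add. Components now {A,B} {C} {D} {E,F} {G}
D—E (5): add. Components now {A,B} {C} {D,E,F} {G}
B—C (7): add. Components now {A,B,C} {D,E,F} {G}
C—D (7): add. Components now {A,B,C,D,E,F} {G}
A—F (9): skip — A and F already connected.
B—F (10): skip — B and F already connected.
A—G (12): add. Components now {A,B,C,D,E,F,G}
Edges rejected before the tree was complete: 2.

2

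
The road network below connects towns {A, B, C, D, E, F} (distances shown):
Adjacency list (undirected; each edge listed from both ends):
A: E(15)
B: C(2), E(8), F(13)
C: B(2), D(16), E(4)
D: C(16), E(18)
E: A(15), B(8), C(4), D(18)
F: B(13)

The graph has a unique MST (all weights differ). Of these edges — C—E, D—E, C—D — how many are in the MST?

2

Kruskal: consider edges lightest-first.
B—C (2): add. Components now {A} {B,C} {D} {E} {F}
C—E (4): add. Components now {A} {B,C,E} {D} {F}
B—E (8): skip — B and E already connected.
B—F (13): add. Components now {A} {B,C,E,F} {D}
A—E (15): add. Components now {A,B,C,E,F} {D}
C—D (16): add. Components now {A,B,C,D,E,F}
MST edge set: {B—C, C—E, B—F, A—E, C—D}.
Of the listed edges, {C—E, C—D} are in the MST → 2.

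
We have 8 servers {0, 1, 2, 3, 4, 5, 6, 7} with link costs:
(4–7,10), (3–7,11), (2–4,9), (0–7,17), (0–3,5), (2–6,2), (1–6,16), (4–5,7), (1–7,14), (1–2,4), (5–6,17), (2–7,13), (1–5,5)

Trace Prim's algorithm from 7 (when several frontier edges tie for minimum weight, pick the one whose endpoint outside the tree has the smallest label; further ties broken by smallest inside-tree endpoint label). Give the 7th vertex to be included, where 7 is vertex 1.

3

Prim, starting at 7.
Step 1: cheapest edge leaving the tree is 4–7 (10); add 4.
Step 2: cheapest edge leaving the tree is 4–5 (7); add 5.
Step 3: cheapest edge leaving the tree is 1–5 (5); add 1.
Step 4: cheapest edge leaving the tree is 1–2 (4); add 2.
Step 5: cheapest edge leaving the tree is 2–6 (2); add 6.
Step 6: cheapest edge leaving the tree is 3–7 (11); add 3.
Step 7: cheapest edge leaving the tree is 0–3 (5); add 0.
Vertex order: 7, 4, 5, 1, 2, 6, 3, 0. The 7th vertex is 3.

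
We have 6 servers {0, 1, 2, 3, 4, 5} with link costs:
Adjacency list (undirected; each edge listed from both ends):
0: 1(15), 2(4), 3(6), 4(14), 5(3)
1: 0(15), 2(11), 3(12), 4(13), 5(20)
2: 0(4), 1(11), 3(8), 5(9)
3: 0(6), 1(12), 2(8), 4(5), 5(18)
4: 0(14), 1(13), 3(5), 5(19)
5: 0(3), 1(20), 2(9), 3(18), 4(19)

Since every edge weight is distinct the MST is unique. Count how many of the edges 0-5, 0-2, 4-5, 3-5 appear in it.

Kruskal: consider edges lightest-first.
0-5 (3): add. Components now {0,5} {1} {2} {3} {4}
0-2 (4): add. Components now {0,2,5} {1} {3} {4}
3-4 (5): add. Components now {0,2,5} {1} {3,4}
0-3 (6): add. Components now {0,2,3,4,5} {1}
2-3 (8): skip — 2 and 3 already connected.
2-5 (9): skip — 2 and 5 already connected.
1-2 (11): add. Components now {0,1,2,3,4,5}
MST edge set: {0-5, 0-2, 3-4, 0-3, 1-2}.
Of the listed edges, {0-5, 0-2} are in the MST → 2.

2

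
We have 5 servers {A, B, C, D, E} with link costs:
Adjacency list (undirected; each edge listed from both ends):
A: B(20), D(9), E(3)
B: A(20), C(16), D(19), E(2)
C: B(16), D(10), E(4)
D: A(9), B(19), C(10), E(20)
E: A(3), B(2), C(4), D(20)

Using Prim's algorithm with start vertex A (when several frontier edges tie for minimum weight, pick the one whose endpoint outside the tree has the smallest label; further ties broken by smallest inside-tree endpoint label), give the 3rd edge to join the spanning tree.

Prim's algorithm from A:
Step 1: frontier [A—E 3, A—D 9, A—B 20] → take A—E (3); add E.
Step 2: frontier [A—D 9, A—B 20, B—E 2, C—E 4, D—E 20] → take B—E (2); add B.
Step 3: frontier [A—D 9, B—C 16, B—D 19, C—E 4, D—E 20] → take C—E (4); add C.
Step 4: frontier [A—D 9, B—D 19, C—D 10, D—E 20] → take A—D (9); add D.
The 3rd edge added is C—E.

C-E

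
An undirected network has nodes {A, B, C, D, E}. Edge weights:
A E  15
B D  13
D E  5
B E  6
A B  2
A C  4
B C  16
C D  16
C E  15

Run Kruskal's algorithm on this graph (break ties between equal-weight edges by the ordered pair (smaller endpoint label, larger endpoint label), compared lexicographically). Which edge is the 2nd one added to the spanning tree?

A-C

Kruskal: consider edges lightest-first.
A B (2): add — endpoints in different components.
A C (4): add — endpoints in different components.
D E (5): add — endpoints in different components.
B E (6): add — endpoints in different components.
The 2nd edge added is A C.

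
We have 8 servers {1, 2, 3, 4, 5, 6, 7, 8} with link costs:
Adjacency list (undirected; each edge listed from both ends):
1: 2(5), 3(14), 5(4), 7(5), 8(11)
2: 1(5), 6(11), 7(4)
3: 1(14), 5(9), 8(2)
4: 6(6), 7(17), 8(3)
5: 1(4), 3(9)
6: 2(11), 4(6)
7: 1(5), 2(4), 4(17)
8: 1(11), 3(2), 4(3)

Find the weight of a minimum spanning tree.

33

Kruskal: consider edges lightest-first.
3-8 (2): add — endpoints in different components.
4-8 (3): add — endpoints in different components.
1-5 (4): add — endpoints in different components.
2-7 (4): add — endpoints in different components.
1-2 (5): add — endpoints in different components.
1-7 (5): skip — 1 and 7 already connected.
4-6 (6): add — endpoints in different components.
3-5 (9): add — endpoints in different components.
MST edges: 3-8, 4-8, 1-5, 2-7, 1-2, 4-6, 3-5; total weight 2+3+4+4+5+6+9 = 33.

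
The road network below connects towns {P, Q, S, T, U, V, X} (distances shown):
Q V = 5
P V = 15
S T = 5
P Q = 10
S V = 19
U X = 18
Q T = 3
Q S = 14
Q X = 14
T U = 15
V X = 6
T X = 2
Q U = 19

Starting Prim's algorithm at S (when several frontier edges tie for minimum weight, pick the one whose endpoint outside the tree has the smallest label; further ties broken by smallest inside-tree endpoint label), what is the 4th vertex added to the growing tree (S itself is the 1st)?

Prim, starting at S.
Step 1: cheapest edge leaving the tree is S T (5); add T.
Step 2: cheapest edge leaving the tree is T X (2); add X.
Step 3: cheapest edge leaving the tree is Q T (3); add Q.
Step 4: cheapest edge leaving the tree is Q V (5); add V.
Step 5: cheapest edge leaving the tree is P Q (10); add P.
Step 6: cheapest edge leaving the tree is T U (15); add U.
Vertex order: S, T, X, Q, V, P, U. The 4th vertex is Q.

Q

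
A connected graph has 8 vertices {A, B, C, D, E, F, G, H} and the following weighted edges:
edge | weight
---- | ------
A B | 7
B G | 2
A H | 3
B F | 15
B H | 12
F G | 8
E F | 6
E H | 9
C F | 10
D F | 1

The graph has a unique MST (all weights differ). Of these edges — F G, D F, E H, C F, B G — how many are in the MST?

4

Kruskal: consider edges lightest-first.
D F (1): add — endpoints in different components.
B G (2): add — endpoints in different components.
A H (3): add — endpoints in different components.
E F (6): add — endpoints in different components.
A B (7): add — endpoints in different components.
F G (8): add — endpoints in different components.
E H (9): skip — E and H already connected.
C F (10): add — endpoints in different components.
MST edge set: {D F, B G, A H, E F, A B, F G, C F}.
Of the listed edges, {F G, D F, C F, B G} are in the MST → 4.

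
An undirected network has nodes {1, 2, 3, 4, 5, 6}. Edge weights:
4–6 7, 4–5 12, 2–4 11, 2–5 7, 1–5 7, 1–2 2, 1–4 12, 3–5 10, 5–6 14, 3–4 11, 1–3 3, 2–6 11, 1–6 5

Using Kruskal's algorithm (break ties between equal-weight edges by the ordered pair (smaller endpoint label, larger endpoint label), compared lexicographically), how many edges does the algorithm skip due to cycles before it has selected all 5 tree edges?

Sort edges by weight, then run Kruskal:
1–2 (2): add — endpoints in different components.
1–3 (3): add — endpoints in different components.
1–6 (5): add — endpoints in different components.
1–5 (7): add — endpoints in different components.
2–5 (7): skip — 2 and 5 already connected.
4–6 (7): add — endpoints in different components.
Edges rejected before the tree was complete: 1.

1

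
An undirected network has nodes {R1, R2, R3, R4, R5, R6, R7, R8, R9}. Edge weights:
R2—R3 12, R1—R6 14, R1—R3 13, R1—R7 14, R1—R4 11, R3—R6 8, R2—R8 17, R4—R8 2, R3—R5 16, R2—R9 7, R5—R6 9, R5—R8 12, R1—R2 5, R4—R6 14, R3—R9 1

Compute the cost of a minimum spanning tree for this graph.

Sort edges by weight, then run Kruskal:
R3—R9 (1): add — endpoints in different components.
R4—R8 (2): add — endpoints in different components.
R1—R2 (5): add — endpoints in different components.
R2—R9 (7): add — endpoints in different components.
R3—R6 (8): add — endpoints in different components.
R5—R6 (9): add — endpoints in different components.
R1—R4 (11): add — endpoints in different components.
R2—R3 (12): skip — R2 and R3 already connected.
R5—R8 (12): skip — R5 and R8 already connected.
R1—R3 (13): skip — R1 and R3 already connected.
R1—R6 (14): skip — R1 and R6 already connected.
R1—R7 (14): add — endpoints in different components.
MST edges: R3—R9, R4—R8, R1—R2, R2—R9, R3—R6, R5—R6, R1—R4, R1—R7; total weight 1+2+5+7+8+9+11+14 = 57.

57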